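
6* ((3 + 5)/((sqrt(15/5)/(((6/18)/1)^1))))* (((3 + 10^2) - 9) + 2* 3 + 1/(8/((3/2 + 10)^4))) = 21119.55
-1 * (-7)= 7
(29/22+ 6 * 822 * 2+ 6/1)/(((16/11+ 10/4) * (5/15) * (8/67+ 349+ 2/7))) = 101852261/4752259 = 21.43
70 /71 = 0.99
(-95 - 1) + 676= 580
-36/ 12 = -3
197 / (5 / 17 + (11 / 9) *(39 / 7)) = 27.73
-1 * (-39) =39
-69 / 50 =-1.38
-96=-96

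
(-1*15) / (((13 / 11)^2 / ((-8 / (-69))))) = -4840 / 3887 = -1.25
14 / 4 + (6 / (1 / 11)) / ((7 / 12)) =1633 / 14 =116.64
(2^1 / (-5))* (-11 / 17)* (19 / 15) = 0.33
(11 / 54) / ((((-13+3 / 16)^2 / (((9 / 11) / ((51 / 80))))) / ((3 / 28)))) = 0.00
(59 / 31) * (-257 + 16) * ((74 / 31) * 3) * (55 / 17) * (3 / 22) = -23674635 / 16337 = -1449.14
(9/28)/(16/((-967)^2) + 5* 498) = 8415801/65194405528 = 0.00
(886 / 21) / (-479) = -886 / 10059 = -0.09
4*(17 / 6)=34 / 3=11.33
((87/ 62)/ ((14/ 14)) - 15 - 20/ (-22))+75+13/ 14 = 150956/ 2387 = 63.24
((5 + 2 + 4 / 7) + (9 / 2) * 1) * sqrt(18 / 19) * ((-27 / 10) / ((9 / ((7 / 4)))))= -1521 * sqrt(38) / 1520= -6.17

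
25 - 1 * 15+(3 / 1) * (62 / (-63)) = 7.05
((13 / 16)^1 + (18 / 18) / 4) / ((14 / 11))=0.83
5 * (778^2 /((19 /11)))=1752137.89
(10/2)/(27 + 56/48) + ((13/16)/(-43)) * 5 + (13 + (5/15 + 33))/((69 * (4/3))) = 4706647/8022768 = 0.59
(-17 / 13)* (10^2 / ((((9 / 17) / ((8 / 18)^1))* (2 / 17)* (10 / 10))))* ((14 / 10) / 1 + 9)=-786080 / 81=-9704.69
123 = 123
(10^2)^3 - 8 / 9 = 8999992 / 9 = 999999.11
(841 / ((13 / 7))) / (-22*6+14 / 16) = -47096 / 13637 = -3.45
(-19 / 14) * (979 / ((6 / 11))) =-204611 / 84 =-2435.85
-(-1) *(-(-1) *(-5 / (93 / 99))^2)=27225 / 961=28.33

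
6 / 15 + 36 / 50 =1.12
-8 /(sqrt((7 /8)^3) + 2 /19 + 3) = -4591616 /1658449 + 323456 * sqrt(14) /1658449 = -2.04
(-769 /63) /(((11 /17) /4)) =-52292 /693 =-75.46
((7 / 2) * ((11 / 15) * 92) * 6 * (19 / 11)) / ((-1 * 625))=-12236 / 3125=-3.92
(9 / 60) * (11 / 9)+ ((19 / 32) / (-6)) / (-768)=135263 / 737280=0.18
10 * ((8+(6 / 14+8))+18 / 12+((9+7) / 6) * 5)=6565 / 21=312.62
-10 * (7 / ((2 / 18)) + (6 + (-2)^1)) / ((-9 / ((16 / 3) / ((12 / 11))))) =363.95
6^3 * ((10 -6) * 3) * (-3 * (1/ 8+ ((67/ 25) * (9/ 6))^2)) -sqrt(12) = -79147044/ 625 -2 * sqrt(3) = -126638.73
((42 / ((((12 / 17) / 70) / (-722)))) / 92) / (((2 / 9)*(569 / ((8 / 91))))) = -3866310 / 170131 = -22.73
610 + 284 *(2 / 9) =673.11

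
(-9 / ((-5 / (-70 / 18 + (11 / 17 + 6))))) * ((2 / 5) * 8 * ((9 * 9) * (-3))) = -1640736 / 425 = -3860.56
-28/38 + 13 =12.26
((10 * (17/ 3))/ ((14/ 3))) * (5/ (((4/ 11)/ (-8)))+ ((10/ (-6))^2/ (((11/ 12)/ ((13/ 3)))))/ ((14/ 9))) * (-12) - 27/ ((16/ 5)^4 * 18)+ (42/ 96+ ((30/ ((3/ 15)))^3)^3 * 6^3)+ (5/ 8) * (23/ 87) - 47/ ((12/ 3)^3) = 51037927041024000090956097907049/ 6146359296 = 8303765625000000014798.37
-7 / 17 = -0.41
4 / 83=0.05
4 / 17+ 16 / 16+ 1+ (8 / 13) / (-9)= 4310 / 1989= 2.17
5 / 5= 1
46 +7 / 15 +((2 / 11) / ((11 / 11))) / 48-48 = -673 / 440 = -1.53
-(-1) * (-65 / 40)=-13 / 8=-1.62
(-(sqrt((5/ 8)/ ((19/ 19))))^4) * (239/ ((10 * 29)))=-1195/ 3712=-0.32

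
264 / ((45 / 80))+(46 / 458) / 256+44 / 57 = 523630005 / 1113856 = 470.11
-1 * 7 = -7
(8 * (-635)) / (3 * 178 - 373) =-5080 / 161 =-31.55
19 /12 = 1.58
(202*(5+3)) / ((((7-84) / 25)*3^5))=-2.16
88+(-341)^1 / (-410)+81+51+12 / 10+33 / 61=5566543 / 25010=222.57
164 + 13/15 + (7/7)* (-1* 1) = 2458/15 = 163.87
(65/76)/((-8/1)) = -65/608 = -0.11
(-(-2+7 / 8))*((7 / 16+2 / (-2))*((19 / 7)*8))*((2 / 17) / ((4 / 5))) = -7695 / 3808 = -2.02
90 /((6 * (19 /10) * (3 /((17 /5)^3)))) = 9826 /95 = 103.43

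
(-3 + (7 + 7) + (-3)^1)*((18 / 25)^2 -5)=-22408 / 625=-35.85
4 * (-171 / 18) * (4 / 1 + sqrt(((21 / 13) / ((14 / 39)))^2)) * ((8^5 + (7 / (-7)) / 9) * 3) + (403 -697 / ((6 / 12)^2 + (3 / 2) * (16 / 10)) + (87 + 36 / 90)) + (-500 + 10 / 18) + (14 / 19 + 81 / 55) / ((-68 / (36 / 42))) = -3766930326142631 / 118634670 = -31752356.42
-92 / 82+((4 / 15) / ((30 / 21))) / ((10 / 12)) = -4602 / 5125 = -0.90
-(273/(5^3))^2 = -74529/15625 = -4.77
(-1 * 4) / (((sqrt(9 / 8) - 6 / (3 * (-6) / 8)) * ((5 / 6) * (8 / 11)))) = -6336 / 2155 + 1782 * sqrt(2) / 2155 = -1.77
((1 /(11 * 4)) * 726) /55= 3 /10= 0.30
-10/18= -5/9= -0.56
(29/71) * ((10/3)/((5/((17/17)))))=58/213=0.27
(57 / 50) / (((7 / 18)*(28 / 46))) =11799 / 2450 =4.82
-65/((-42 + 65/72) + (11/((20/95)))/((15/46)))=-23400/42889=-0.55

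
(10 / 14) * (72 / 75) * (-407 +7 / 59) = -576144 / 2065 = -279.00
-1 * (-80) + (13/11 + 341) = 4644/11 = 422.18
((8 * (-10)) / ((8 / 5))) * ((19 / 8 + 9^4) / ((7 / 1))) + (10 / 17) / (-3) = -9563815 / 204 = -46881.45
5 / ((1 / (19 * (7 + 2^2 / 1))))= 1045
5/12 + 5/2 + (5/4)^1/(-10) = 67/24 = 2.79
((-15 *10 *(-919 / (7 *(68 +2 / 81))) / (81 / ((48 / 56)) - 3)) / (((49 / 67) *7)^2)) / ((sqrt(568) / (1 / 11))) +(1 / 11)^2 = 1670783355 *sqrt(142) / 43236322093426 +1 / 121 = 0.01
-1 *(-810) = 810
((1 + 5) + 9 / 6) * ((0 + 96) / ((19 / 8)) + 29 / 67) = 306.40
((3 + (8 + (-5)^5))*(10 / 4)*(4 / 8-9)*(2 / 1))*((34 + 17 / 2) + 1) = 11514015 / 2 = 5757007.50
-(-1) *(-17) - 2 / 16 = -137 / 8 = -17.12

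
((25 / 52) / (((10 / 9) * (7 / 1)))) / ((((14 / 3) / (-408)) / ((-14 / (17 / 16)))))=6480 / 91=71.21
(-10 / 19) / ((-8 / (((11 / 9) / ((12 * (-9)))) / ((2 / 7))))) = -385 / 147744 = -0.00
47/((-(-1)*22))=47/22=2.14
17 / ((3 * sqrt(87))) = 0.61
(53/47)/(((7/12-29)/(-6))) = 3816/16027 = 0.24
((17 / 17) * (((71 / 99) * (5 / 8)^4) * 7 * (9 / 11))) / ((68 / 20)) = 0.18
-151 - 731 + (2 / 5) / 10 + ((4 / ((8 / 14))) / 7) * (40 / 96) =-264463 / 300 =-881.54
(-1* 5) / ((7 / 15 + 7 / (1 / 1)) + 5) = -75 / 187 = -0.40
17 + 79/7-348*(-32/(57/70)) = 1822642/133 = 13704.08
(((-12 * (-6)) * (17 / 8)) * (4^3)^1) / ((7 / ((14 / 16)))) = 1224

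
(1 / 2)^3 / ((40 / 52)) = 13 / 80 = 0.16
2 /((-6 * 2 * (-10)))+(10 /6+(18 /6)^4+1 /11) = 82.77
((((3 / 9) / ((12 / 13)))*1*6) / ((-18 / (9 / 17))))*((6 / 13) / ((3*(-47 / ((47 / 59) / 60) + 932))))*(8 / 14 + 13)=0.00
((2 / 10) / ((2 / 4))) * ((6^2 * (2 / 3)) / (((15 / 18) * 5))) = 2.30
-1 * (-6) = 6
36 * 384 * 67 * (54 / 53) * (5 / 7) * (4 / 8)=337029.87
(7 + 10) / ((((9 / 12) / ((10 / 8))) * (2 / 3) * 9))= 85 / 18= 4.72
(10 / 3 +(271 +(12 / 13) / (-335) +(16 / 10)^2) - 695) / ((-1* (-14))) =-13656499 / 457275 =-29.86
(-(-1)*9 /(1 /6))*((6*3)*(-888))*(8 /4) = -1726272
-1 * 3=-3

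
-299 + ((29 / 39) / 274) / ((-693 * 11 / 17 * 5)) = -121781770603 / 407296890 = -299.00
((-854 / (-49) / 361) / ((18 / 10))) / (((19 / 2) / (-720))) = -97600 / 48013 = -2.03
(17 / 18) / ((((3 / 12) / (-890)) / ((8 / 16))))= -15130 / 9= -1681.11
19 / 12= 1.58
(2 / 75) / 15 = 2 / 1125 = 0.00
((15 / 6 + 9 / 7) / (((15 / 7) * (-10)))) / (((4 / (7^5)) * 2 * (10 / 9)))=-2672313 / 8000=-334.04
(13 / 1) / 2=13 / 2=6.50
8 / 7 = 1.14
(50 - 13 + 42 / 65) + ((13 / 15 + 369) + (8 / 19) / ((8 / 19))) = 15932 / 39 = 408.51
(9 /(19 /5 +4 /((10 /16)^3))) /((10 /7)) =0.31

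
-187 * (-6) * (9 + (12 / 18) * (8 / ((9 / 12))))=54230 / 3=18076.67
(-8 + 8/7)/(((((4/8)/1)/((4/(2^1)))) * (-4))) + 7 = 97/7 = 13.86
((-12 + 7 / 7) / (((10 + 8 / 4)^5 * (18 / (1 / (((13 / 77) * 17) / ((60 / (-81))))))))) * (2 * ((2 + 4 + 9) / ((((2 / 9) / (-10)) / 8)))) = -105875 / 15466464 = -0.01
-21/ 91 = -3/ 13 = -0.23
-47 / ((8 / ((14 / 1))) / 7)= -2303 / 4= -575.75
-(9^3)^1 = -729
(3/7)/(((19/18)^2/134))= 130248/2527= 51.54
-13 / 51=-0.25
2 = 2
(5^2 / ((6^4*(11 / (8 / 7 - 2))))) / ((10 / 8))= -5 / 4158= -0.00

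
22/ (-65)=-22/ 65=-0.34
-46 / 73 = -0.63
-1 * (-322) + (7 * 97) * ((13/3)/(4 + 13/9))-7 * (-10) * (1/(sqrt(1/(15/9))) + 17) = 70 * sqrt(15)/3 + 14367/7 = 2142.80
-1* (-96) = 96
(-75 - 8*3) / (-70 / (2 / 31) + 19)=99 / 1066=0.09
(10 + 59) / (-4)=-69 / 4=-17.25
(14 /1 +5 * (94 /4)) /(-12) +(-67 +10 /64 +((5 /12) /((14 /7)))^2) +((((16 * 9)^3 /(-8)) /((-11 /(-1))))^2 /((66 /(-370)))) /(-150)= 164947560221941 /3833280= 43030397.00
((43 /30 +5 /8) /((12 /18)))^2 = 61009 /6400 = 9.53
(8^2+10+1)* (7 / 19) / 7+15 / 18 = 545 / 114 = 4.78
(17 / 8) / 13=17 / 104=0.16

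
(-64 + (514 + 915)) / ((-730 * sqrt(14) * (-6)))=13 * sqrt(14) / 584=0.08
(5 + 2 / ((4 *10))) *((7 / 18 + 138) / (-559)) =-1.25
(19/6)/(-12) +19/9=133/72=1.85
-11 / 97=-0.11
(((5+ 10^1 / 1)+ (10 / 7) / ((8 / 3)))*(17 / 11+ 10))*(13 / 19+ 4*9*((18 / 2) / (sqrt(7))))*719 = 516375015 / 5852+ 3217413555*sqrt(7) / 539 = 15881330.22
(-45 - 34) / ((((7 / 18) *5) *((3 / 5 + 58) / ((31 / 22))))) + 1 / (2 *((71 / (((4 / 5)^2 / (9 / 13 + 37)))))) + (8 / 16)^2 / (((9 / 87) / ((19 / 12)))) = 2.85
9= 9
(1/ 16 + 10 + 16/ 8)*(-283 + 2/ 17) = -3412.27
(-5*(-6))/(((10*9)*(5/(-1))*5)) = -1/75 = -0.01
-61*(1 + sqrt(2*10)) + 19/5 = -122*sqrt(5) -286/5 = -330.00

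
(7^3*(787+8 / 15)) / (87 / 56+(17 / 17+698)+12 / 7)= 226904104 / 589905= 384.65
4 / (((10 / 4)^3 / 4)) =128 / 125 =1.02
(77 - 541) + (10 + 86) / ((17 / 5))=-7408 / 17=-435.76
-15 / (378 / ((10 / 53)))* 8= -200 / 3339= -0.06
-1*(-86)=86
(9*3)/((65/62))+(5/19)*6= 33756/1235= 27.33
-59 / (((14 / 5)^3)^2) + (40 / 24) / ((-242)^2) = -40482103705 / 330719809728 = -0.12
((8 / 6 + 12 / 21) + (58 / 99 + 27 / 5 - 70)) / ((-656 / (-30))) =-5249 / 1848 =-2.84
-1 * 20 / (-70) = 2 / 7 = 0.29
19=19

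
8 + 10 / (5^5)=5002 / 625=8.00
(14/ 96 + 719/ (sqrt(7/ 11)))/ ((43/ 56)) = 1173.99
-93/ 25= -3.72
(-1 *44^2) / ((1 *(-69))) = 1936 / 69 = 28.06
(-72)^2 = 5184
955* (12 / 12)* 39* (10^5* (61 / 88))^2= 21654475781250000 / 121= 178962609762396.69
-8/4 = -2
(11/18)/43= 11/774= 0.01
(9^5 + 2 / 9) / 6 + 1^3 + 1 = 531551 / 54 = 9843.54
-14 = -14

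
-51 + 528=477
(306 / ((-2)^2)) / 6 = 51 / 4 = 12.75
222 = 222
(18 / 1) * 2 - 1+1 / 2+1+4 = 81 / 2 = 40.50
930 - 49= 881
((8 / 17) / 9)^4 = 4096 / 547981281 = 0.00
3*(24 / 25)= 72 / 25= 2.88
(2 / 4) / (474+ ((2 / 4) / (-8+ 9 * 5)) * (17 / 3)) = 111 / 105245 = 0.00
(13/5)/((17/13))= 169/85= 1.99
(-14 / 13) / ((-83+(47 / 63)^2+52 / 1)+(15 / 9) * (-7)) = 55566 / 2172755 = 0.03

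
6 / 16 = 3 / 8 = 0.38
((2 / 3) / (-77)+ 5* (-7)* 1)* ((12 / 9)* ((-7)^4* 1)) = -11095364 / 99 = -112074.38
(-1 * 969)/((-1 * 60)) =323/20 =16.15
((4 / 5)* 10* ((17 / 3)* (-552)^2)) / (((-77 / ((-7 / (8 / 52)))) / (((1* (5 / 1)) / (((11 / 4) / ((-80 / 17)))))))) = -8450457600 / 121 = -69838492.56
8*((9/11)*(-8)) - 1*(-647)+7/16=104733/176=595.07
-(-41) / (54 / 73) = 2993 / 54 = 55.43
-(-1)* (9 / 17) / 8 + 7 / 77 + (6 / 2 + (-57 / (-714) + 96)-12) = 913545 / 10472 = 87.24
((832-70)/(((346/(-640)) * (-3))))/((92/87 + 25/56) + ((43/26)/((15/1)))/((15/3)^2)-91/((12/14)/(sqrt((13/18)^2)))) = -5791443840000/926573836663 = -6.25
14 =14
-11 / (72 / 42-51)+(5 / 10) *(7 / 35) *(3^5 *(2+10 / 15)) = 22433 / 345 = 65.02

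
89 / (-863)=-89 / 863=-0.10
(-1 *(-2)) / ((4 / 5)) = 5 / 2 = 2.50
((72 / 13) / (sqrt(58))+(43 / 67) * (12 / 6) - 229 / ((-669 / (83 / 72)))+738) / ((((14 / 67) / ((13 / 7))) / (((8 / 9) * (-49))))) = -31032700985 / 108378 - 1072 * sqrt(58) / 29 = -286619.16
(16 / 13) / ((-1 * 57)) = -0.02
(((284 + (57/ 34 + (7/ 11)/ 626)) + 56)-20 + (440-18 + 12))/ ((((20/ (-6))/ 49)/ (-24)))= 78022706076/ 292655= 266603.02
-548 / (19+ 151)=-274 / 85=-3.22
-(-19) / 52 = 19 / 52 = 0.37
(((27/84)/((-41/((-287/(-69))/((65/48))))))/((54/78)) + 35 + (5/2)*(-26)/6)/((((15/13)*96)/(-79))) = -17100577/993600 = -17.21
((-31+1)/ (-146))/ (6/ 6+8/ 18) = 135/ 949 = 0.14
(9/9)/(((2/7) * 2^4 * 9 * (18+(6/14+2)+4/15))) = 245/208608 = 0.00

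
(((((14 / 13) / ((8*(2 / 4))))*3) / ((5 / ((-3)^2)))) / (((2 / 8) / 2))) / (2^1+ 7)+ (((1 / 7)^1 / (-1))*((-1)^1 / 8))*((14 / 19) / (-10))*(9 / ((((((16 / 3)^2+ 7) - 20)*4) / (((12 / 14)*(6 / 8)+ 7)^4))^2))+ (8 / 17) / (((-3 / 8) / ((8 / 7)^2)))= -8384168094972502854559 / 229879894567196590080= -36.47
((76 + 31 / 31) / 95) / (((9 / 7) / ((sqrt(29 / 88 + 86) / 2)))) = 49 * sqrt(167134) / 6840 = 2.93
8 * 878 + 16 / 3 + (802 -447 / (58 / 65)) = 1275487 / 174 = 7330.39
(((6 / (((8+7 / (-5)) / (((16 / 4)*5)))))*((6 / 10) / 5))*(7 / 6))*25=700 / 11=63.64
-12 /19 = -0.63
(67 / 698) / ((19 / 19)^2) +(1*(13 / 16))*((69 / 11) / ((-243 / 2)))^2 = 108780127 / 1108257876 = 0.10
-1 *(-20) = 20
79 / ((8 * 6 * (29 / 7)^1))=553 / 1392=0.40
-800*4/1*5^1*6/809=-96000/809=-118.67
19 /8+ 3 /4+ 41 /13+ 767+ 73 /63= 5074115 /6552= 774.44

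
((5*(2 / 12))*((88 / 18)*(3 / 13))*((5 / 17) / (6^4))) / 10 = 55 / 2577744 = 0.00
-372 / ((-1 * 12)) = 31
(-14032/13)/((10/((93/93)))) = -7016/65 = -107.94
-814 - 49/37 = -30167/37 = -815.32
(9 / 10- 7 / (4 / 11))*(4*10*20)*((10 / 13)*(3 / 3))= -146800 / 13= -11292.31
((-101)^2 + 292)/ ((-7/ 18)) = -26982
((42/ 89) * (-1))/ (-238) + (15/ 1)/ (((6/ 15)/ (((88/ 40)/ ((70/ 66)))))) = 1647699/ 21182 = 77.79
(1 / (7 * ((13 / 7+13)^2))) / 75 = 7 / 811200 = 0.00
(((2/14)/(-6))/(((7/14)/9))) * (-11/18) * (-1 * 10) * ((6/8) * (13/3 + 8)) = -2035/84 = -24.23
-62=-62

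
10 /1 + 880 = 890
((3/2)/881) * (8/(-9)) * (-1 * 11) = 44/2643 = 0.02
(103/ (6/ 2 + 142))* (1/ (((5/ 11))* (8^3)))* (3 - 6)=-3399/ 371200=-0.01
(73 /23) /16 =73 /368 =0.20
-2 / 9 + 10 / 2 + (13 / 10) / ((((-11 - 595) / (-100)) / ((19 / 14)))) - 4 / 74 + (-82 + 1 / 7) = -5168873 / 67266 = -76.84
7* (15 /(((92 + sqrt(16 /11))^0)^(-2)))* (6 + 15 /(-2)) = -315 /2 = -157.50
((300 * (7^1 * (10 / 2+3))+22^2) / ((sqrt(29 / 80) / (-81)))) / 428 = -48276 * sqrt(145) / 107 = -5432.90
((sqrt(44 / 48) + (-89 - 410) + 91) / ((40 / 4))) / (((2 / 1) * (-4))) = 51 / 10 - sqrt(33) / 480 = 5.09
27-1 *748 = -721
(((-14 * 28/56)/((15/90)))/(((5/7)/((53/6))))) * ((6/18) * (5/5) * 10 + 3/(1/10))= -51940/3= -17313.33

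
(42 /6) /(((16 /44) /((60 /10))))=231 /2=115.50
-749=-749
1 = 1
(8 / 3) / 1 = 8 / 3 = 2.67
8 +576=584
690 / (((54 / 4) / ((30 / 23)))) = 200 / 3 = 66.67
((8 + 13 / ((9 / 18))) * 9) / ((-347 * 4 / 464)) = -35496 / 347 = -102.29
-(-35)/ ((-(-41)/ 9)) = 315/ 41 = 7.68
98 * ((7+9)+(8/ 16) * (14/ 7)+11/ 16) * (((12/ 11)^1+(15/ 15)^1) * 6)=956823/ 44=21745.98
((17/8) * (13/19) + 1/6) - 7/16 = 1079/912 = 1.18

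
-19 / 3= -6.33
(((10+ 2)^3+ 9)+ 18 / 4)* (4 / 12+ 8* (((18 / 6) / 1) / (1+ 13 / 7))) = 152091 / 10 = 15209.10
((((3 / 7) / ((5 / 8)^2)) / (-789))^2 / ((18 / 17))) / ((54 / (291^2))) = 163791872 / 57194116875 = 0.00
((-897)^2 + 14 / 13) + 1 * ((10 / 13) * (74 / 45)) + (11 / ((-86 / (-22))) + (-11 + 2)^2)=4048421329 / 5031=804695.16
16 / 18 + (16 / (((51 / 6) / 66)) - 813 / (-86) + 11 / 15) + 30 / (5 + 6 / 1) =99896921 / 723690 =138.04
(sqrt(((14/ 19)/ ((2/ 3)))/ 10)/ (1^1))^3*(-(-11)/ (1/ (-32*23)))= -42504*sqrt(3990)/ 9025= -297.49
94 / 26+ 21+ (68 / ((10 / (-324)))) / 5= -416.02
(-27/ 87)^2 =81/ 841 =0.10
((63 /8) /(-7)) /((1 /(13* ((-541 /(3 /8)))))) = 21099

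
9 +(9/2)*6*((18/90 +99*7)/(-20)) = -46341/50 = -926.82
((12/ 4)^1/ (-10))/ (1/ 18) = -27/ 5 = -5.40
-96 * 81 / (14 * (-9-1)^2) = -972 / 175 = -5.55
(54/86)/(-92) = -27/3956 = -0.01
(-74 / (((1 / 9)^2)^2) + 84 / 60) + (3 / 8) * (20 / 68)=-485512.49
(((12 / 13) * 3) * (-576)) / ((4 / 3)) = -15552 / 13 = -1196.31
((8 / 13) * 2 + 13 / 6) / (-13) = -265 / 1014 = -0.26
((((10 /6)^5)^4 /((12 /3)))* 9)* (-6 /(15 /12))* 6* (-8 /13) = 610351562500000 /559607373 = 1090678.20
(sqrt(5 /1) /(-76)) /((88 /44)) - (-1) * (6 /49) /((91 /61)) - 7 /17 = -24991 /75803 - sqrt(5) /152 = -0.34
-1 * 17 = -17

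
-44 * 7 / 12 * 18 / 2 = -231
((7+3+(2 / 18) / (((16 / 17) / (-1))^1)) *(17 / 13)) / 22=24191 / 41184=0.59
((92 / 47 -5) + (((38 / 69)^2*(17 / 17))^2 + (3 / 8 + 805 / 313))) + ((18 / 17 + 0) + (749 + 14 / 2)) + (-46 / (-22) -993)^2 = 982657.88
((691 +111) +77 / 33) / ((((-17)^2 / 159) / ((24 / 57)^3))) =3446272 / 104329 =33.03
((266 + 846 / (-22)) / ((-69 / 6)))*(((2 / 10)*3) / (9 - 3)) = -2503 / 1265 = -1.98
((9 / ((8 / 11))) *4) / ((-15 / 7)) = -231 / 10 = -23.10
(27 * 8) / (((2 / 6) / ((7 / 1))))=4536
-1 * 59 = -59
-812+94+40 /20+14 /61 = -43662 /61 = -715.77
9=9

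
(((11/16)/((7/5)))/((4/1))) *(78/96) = 715/7168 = 0.10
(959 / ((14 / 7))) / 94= 959 / 188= 5.10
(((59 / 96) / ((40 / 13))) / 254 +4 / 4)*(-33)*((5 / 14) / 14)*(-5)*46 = 1234800655 / 6372352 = 193.77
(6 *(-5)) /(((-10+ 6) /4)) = 30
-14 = -14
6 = 6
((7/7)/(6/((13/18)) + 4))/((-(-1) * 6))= 13/960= 0.01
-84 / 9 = -28 / 3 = -9.33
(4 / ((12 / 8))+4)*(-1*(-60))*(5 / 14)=1000 / 7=142.86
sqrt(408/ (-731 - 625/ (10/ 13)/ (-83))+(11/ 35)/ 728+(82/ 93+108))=sqrt(100856785033699372470)/ 964951260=10.41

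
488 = 488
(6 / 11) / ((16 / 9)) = 0.31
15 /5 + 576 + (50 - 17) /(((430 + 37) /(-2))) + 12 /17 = 4601163 /7939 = 579.56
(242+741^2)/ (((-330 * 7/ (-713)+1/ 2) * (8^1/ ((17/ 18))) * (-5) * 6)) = -6658344083/ 11519280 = -578.02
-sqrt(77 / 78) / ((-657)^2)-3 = -3.00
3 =3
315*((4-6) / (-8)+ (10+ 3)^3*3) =8304975 / 4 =2076243.75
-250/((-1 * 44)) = 5.68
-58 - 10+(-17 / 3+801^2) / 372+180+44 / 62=1025285 / 558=1837.43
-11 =-11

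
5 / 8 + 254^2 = 516133 / 8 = 64516.62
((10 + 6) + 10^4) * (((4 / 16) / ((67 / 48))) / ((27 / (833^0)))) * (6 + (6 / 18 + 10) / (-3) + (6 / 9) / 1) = 1161856 / 5427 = 214.09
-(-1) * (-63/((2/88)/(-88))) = 243936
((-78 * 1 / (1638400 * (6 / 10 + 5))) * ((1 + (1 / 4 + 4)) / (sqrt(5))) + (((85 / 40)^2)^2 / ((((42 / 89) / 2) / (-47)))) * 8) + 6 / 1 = -349303831 / 10752 - 117 * sqrt(5) / 13107200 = -32487.34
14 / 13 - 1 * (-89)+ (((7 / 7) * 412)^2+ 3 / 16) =35325527 / 208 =169834.26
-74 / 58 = -37 / 29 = -1.28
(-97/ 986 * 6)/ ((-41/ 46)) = 0.66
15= 15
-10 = -10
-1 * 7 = -7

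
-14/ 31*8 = -112/ 31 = -3.61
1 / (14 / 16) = 8 / 7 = 1.14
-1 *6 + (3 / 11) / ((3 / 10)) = -56 / 11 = -5.09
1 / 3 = 0.33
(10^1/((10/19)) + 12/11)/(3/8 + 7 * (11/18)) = 15912/3685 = 4.32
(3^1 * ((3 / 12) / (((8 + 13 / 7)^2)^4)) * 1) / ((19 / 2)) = 5764801 / 6508112742762786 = 0.00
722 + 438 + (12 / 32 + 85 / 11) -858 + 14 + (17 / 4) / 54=385127 / 1188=324.18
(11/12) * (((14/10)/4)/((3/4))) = 77/180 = 0.43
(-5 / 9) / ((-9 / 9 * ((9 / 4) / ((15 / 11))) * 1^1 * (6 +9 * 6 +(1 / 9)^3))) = 2700 / 481151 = 0.01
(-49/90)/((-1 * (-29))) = -49/2610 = -0.02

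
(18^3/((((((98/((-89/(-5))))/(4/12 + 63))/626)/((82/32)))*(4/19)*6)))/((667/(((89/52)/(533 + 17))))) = 2972353293513/7477870400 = 397.49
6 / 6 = 1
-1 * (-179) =179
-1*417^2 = -173889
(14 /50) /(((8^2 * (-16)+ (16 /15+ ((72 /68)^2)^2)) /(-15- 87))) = 89450991 /3199928960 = 0.03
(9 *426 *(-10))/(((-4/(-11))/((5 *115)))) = -60625125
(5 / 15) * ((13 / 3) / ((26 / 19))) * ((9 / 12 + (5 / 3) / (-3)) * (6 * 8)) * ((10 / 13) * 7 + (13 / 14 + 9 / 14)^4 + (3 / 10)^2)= 686303123 / 6019650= 114.01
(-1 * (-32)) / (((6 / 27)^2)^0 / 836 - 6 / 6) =-26752 / 835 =-32.04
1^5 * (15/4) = 15/4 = 3.75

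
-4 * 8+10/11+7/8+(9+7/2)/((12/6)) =-2109/88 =-23.97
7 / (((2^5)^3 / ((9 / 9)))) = 7 / 32768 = 0.00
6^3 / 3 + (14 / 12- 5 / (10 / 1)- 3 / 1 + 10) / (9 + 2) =2399 / 33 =72.70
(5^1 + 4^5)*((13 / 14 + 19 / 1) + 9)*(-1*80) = -2381400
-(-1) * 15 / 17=15 / 17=0.88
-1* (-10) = 10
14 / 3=4.67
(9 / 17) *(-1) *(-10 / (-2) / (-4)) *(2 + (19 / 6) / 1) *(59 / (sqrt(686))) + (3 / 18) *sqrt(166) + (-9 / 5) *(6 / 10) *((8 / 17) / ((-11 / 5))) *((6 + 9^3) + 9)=sqrt(166) / 6 + 27435 *sqrt(14) / 13328 + 160704 / 935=181.73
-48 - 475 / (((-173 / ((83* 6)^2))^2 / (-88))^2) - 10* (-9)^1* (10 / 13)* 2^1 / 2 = -180899367467853897483185683884 / 11644685533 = -15534929385186163058.85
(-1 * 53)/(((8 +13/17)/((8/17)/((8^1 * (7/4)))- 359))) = 2264001/1043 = 2170.66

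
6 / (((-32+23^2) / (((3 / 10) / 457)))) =0.00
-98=-98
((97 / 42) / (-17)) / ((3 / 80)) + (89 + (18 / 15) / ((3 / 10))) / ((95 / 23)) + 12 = 3143209 / 101745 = 30.89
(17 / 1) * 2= 34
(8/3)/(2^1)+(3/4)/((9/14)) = 5/2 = 2.50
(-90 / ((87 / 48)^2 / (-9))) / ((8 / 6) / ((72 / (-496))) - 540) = -0.45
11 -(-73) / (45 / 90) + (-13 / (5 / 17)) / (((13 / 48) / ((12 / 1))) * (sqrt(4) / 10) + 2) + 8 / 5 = 3941509 / 28865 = 136.55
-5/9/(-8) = 5/72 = 0.07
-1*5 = -5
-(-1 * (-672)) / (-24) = 28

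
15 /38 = 0.39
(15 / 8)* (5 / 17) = 75 / 136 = 0.55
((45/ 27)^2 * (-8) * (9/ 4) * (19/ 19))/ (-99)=50/ 99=0.51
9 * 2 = 18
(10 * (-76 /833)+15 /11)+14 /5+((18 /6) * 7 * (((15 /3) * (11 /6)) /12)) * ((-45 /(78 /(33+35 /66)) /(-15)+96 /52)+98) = 278847855233 /171531360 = 1625.64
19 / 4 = 4.75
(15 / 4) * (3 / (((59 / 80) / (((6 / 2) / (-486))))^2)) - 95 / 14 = -241048655 / 35527086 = -6.78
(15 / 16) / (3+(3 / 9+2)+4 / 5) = 225 / 1472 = 0.15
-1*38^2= -1444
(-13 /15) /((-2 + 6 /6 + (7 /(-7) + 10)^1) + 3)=-13 /165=-0.08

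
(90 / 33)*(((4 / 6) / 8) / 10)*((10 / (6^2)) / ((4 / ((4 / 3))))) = 5 / 2376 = 0.00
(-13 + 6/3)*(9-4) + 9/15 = -272/5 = -54.40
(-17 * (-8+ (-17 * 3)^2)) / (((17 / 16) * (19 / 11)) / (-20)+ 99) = -155165120 / 348157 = -445.68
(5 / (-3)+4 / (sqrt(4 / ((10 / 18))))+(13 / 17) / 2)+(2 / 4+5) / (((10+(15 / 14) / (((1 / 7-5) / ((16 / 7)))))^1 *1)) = -81271 / 115260+2 *sqrt(5) / 3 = 0.79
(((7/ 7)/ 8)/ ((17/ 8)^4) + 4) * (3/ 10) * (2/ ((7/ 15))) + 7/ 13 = 43240261/ 7600411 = 5.69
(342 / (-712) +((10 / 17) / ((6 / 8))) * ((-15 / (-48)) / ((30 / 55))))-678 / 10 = -4618273 / 68085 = -67.83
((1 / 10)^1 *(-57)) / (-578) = 57 / 5780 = 0.01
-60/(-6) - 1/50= 499/50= 9.98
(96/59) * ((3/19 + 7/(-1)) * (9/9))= -12480/1121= -11.13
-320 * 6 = -1920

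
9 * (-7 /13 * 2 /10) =-63 /65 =-0.97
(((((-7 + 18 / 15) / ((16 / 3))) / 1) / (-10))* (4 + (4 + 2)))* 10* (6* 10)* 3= 3915 / 2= 1957.50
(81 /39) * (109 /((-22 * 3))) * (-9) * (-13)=-8829 /22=-401.32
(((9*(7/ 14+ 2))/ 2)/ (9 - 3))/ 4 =15/ 32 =0.47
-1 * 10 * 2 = -20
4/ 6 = 2/ 3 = 0.67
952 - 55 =897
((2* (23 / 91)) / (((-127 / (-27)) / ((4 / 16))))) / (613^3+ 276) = 621 / 5324232999722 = 0.00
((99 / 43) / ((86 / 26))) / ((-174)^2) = 143 / 6220036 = 0.00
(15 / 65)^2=9 / 169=0.05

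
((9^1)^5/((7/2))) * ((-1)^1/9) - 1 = -13129/7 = -1875.57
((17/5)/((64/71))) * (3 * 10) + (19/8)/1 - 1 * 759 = -20591/32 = -643.47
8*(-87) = -696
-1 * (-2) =2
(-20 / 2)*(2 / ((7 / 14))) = -40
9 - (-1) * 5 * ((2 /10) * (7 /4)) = 43 /4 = 10.75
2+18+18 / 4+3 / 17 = 839 / 34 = 24.68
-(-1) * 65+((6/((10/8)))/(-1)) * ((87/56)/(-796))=65.01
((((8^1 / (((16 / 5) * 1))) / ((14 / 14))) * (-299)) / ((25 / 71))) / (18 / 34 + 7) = -360893 / 1280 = -281.95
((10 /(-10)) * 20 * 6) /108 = -10 /9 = -1.11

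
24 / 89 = 0.27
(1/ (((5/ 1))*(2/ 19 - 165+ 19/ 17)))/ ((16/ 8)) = -0.00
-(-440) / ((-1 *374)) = -20 / 17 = -1.18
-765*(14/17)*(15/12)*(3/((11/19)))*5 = -448875/22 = -20403.41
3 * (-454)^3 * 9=-2526569928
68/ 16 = 17/ 4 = 4.25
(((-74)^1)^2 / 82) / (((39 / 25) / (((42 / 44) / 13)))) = 239575 / 76219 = 3.14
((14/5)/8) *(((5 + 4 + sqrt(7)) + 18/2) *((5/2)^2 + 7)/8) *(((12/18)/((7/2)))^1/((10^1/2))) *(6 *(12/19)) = 159 *sqrt(7)/1900 + 1431/950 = 1.73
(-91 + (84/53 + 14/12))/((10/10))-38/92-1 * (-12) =-280351/3657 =-76.66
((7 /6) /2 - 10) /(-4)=113 /48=2.35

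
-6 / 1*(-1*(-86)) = -516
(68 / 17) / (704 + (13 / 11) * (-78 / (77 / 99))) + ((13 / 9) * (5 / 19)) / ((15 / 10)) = 3009332 / 11563533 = 0.26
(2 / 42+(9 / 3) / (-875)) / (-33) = -116 / 86625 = -0.00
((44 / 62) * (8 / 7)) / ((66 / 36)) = 96 / 217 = 0.44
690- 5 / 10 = 1379 / 2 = 689.50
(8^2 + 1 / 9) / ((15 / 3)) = 577 / 45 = 12.82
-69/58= -1.19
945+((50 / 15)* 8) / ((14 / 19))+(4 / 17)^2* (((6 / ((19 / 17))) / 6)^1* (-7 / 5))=33274723 / 33915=981.12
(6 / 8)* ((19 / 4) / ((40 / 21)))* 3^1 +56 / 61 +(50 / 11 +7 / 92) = 110134943 / 9877120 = 11.15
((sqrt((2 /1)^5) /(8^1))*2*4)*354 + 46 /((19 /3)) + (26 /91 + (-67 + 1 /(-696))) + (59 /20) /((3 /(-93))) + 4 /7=-69579263 /462840 + 1416*sqrt(2)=1852.20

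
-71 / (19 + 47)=-71 / 66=-1.08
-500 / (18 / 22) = -5500 / 9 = -611.11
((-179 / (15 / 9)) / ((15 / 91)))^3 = -4321985145569 / 15625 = -276607049.32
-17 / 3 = -5.67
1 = 1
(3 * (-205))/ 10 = -123/ 2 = -61.50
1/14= 0.07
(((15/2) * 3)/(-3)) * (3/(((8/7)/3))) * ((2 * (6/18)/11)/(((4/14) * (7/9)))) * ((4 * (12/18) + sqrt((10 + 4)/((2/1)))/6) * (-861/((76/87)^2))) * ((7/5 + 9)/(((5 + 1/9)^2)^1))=1296975678453 * sqrt(7)/1075537408 + 1296975678453/67221088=22484.65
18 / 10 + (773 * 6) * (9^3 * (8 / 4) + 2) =33857409 / 5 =6771481.80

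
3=3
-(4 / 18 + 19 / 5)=-181 / 45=-4.02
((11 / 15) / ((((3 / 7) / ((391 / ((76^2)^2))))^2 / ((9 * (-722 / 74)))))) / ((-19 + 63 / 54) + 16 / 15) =82402859 / 28690706965823488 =0.00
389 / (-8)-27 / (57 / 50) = -10991 / 152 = -72.31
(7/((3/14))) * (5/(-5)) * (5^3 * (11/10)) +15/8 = -107755/24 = -4489.79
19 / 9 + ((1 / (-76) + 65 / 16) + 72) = 213847 / 2736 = 78.16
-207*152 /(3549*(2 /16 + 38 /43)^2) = -8.71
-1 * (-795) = 795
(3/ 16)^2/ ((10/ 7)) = 63/ 2560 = 0.02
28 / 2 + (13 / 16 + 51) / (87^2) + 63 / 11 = 26288687 / 1332144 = 19.73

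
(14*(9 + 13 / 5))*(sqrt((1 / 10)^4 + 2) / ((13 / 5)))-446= -446 + 203*sqrt(20001) / 325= -357.66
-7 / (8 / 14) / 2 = -49 / 8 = -6.12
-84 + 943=859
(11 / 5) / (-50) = -11 / 250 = -0.04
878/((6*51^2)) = 439/7803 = 0.06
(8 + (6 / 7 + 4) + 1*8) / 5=146 / 35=4.17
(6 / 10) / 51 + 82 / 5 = 279 / 17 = 16.41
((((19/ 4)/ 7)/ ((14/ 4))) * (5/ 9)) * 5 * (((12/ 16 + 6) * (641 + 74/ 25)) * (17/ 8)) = 15599931/ 3136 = 4974.47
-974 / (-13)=974 / 13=74.92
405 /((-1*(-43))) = 405 /43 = 9.42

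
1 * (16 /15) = 16 /15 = 1.07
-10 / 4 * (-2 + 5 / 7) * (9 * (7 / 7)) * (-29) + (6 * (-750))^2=283488255 / 14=20249161.07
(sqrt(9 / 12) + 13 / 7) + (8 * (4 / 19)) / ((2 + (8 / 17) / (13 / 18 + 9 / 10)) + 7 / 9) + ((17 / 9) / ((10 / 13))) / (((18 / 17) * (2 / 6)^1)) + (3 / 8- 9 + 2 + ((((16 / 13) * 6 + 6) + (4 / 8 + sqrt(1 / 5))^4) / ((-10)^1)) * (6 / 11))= -27 * sqrt(5) / 2750 + sqrt(3) / 2 + 181577579329 / 91405314000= 2.83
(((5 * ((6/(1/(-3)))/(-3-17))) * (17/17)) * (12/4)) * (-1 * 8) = -108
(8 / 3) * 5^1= 13.33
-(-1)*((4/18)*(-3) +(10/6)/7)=-0.43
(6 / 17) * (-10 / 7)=-60 / 119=-0.50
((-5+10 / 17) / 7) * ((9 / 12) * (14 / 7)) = -0.95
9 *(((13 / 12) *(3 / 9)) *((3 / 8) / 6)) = 13 / 64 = 0.20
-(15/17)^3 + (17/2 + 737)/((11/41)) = 300262353/108086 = 2777.99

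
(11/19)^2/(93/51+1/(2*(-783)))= 3221262/17518969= 0.18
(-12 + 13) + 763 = 764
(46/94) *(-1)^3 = -23/47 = -0.49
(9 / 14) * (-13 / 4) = -117 / 56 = -2.09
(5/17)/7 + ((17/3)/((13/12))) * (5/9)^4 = 5483965/10149867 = 0.54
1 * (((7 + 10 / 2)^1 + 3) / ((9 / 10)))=50 / 3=16.67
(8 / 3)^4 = 4096 / 81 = 50.57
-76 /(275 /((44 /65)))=-304 /1625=-0.19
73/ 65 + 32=2153/ 65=33.12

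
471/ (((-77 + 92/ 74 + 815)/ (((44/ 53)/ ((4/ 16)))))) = 383394/ 181207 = 2.12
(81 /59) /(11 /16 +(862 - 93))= 432 /242195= 0.00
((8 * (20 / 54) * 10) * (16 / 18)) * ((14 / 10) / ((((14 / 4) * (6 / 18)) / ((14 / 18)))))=24.58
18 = 18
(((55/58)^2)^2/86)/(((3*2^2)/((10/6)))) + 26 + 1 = 27.00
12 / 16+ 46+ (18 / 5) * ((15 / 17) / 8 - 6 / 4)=7097 / 170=41.75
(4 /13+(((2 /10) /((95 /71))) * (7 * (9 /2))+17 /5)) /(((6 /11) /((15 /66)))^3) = 519695 /853632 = 0.61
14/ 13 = 1.08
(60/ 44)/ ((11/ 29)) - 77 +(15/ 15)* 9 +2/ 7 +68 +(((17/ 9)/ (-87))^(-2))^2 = 318369043800614/ 70742287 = 4500406.44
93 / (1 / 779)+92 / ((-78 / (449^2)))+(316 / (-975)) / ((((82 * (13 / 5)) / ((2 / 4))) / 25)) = -3436897924 / 20787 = -165338.81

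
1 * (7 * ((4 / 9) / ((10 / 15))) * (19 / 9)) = 266 / 27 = 9.85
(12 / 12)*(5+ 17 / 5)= 42 / 5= 8.40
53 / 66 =0.80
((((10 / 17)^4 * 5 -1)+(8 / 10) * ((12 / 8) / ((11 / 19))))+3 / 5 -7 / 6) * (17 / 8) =30448007 / 12970320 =2.35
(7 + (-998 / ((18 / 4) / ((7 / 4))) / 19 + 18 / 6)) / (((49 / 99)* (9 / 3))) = -19613 / 2793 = -7.02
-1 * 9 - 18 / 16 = -81 / 8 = -10.12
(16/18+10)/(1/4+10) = 392/369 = 1.06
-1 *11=-11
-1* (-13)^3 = 2197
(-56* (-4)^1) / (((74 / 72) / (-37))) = -8064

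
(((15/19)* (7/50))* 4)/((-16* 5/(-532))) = 147/50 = 2.94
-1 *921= -921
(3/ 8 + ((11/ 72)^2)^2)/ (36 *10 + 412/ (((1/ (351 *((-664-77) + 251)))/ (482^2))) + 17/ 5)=-0.00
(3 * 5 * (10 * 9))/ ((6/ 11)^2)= 9075/ 2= 4537.50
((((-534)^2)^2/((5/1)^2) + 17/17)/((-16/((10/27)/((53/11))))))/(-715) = 6254918797/286200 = 21855.06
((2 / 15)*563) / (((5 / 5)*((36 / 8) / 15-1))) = -2252 / 21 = -107.24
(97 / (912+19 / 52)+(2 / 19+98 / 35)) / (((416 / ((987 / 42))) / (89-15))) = 12.59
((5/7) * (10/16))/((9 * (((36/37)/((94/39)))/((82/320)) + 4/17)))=30302075/1106096544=0.03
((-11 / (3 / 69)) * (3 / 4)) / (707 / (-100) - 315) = 18975 / 32207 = 0.59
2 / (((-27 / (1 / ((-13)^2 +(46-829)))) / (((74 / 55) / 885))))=0.00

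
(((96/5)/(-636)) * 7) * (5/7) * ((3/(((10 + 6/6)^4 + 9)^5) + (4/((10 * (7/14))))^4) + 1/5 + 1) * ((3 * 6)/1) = -9775716453005211000027/2235342165795488281250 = -4.37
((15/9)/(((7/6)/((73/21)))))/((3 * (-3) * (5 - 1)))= -365/2646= -0.14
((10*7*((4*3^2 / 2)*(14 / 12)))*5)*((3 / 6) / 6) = 1225 / 2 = 612.50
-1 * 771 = -771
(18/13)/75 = 6/325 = 0.02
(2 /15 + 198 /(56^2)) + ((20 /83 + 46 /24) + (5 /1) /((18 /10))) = 30054749 /5856480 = 5.13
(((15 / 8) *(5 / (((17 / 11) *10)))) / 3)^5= 503284375 / 1488827973632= 0.00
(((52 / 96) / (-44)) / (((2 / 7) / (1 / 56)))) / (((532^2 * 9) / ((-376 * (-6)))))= -611 / 896620032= -0.00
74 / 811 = 0.09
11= 11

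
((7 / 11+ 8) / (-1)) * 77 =-665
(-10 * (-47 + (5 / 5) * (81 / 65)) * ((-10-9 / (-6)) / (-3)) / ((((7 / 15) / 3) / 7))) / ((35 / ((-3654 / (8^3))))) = -19793457 / 1664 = -11895.11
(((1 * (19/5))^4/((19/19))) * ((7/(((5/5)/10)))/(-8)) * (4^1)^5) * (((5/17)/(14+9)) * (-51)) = 700605696/575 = 1218444.69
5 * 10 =50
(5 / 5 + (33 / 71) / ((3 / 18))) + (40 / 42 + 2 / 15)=12113 / 2485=4.87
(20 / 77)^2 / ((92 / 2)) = 200 / 136367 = 0.00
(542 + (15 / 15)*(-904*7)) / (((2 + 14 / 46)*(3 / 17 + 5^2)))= -1131163 / 11342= -99.73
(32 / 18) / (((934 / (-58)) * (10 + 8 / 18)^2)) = -1044 / 1031603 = -0.00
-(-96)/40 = 12/5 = 2.40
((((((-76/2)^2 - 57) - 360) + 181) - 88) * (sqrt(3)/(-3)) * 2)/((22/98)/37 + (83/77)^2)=-15356110 * sqrt(3)/24021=-1107.26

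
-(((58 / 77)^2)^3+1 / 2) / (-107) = 284559765177 / 44602389339046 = 0.01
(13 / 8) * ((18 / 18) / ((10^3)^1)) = 0.00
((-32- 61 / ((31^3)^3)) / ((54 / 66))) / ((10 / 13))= -40329237002413073 / 793188664820130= -50.84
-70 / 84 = -5 / 6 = -0.83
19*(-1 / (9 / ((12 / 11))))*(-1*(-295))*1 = -22420 / 33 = -679.39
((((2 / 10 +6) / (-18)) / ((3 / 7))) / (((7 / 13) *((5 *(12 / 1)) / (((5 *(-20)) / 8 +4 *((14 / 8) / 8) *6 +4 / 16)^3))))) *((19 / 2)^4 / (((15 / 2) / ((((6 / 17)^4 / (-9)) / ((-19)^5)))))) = 138229 / 21423136500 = 0.00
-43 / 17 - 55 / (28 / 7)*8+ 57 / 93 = -58980 / 527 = -111.92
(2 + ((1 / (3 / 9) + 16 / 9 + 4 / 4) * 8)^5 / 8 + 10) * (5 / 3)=7786582118300 / 177147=43955483.97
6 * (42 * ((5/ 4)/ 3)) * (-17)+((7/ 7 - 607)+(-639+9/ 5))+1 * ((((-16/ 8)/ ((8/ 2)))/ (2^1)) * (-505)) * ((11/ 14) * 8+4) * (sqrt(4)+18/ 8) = 174351/ 70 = 2490.73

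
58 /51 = 1.14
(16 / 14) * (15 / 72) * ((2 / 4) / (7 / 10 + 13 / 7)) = 25 / 537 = 0.05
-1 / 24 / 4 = -1 / 96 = -0.01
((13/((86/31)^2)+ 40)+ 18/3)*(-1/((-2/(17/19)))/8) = 5996053/2248384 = 2.67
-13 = -13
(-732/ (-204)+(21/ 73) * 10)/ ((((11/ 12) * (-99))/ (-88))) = 256736/ 40953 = 6.27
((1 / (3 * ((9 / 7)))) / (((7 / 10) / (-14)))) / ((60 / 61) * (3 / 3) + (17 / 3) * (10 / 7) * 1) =-5978 / 10467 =-0.57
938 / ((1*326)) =2.88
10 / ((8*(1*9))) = 0.14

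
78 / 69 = 26 / 23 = 1.13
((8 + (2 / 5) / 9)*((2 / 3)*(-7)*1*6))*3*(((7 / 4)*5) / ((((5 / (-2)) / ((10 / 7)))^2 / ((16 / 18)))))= -46336 / 27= -1716.15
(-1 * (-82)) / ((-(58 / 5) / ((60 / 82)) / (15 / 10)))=-225 / 29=-7.76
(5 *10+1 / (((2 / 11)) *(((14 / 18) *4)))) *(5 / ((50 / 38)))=55081 / 280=196.72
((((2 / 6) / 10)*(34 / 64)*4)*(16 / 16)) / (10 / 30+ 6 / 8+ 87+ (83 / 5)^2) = 85 / 436372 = 0.00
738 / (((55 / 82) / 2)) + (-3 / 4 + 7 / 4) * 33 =122847 / 55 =2233.58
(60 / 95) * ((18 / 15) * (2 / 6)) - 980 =-93076 / 95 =-979.75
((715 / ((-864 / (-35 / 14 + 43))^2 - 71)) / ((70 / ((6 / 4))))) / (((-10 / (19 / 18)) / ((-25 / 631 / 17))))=40755 / 4153322768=0.00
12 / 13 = 0.92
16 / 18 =8 / 9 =0.89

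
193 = 193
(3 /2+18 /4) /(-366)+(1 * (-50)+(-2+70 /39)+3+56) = 20884 /2379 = 8.78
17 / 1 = 17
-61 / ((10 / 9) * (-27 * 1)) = 61 / 30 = 2.03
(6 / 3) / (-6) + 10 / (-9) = -13 / 9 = -1.44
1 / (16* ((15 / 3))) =1 / 80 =0.01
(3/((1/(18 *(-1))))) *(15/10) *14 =-1134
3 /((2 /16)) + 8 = 32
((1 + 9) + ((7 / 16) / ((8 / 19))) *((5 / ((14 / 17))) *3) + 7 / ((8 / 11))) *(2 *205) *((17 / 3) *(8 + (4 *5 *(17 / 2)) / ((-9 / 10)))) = -13998140255 / 864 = -16201551.22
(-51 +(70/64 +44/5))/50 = -6577/8000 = -0.82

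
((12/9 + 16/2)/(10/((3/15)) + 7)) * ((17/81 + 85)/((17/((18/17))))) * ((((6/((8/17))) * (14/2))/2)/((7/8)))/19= 22736/9747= 2.33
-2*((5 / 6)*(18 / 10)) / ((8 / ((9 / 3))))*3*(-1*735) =19845 / 8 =2480.62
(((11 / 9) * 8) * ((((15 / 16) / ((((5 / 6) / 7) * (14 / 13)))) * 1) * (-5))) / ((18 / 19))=-13585 / 36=-377.36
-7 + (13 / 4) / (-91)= -197 / 28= -7.04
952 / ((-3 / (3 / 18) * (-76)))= 119 / 171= 0.70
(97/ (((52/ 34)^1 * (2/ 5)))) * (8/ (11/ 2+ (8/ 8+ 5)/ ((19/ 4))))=626620/ 3341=187.55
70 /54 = 35 /27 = 1.30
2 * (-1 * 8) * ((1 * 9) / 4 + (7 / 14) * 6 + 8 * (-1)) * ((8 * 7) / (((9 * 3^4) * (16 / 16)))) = 2464 / 729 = 3.38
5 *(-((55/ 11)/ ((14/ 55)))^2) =-378125/ 196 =-1929.21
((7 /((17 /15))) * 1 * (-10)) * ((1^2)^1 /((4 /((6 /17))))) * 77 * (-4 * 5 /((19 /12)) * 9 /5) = 9541.21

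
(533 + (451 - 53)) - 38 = 893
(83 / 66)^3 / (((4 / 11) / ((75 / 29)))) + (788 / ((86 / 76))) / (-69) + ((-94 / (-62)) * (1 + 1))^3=31.93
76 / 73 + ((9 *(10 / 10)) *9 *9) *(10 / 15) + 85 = 41759 / 73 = 572.04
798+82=880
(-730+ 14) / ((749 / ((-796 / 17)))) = 569936 / 12733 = 44.76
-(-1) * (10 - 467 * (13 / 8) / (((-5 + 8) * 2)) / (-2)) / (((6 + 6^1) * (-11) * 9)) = -7031 / 114048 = -0.06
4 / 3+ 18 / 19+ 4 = 358 / 57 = 6.28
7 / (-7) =-1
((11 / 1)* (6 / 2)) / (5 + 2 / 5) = 55 / 9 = 6.11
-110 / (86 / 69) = -3795 / 43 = -88.26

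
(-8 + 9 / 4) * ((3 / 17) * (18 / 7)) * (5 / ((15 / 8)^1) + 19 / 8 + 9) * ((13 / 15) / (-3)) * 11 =1108393 / 9520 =116.43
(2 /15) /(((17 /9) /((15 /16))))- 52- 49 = -13727 /136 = -100.93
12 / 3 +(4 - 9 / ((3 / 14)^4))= -38344 / 9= -4260.44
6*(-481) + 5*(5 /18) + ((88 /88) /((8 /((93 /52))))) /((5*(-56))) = -3023996357 /1048320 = -2884.61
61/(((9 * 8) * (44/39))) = 793/1056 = 0.75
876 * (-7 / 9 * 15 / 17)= -10220 / 17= -601.18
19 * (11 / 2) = 104.50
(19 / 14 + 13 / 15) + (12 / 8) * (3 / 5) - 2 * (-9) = 2218 / 105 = 21.12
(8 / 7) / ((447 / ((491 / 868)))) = 982 / 678993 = 0.00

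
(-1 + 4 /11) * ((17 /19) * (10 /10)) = -119 /209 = -0.57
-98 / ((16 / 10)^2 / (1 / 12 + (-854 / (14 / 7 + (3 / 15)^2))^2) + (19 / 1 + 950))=-4467062624150 / 44169221918931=-0.10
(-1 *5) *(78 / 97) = -390 / 97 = -4.02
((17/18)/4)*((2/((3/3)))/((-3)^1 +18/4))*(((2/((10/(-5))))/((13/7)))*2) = -119/351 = -0.34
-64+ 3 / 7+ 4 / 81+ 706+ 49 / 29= 10592048 / 16443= 644.17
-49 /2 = -24.50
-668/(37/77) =-51436/37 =-1390.16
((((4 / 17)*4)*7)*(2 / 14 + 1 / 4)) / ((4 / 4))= 44 / 17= 2.59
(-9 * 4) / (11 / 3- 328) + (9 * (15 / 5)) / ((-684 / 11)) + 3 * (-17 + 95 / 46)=-76753137 / 1700804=-45.13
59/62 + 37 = 2353/62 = 37.95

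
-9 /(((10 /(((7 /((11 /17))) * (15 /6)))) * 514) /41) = -43911 /22616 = -1.94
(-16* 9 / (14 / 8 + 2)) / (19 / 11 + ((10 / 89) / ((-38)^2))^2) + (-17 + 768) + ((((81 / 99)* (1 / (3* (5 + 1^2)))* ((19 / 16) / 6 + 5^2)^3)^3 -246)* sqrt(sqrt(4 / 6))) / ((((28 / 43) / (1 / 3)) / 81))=95289776016679 / 130754534985 + 121952580133345313091723538642033* 2^(1 / 4)* 3^(3 / 4) / 22941650627899315716096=14410026956.77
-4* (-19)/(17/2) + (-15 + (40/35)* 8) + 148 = 17979/119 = 151.08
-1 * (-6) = 6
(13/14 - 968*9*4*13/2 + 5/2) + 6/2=-1585539/7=-226505.57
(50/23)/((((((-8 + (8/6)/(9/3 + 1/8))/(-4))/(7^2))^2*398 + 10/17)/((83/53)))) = 476410921875/165470640203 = 2.88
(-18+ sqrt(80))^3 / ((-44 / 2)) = 5076 / 11- 2104 *sqrt(5) / 11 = 33.76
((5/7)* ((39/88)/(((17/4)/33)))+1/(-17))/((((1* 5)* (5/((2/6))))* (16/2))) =571/142800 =0.00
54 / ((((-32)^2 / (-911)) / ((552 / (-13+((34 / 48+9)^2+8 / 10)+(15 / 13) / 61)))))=-60564332205 / 187436237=-323.12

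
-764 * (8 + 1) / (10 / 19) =-13064.40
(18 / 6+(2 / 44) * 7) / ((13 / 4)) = 146 / 143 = 1.02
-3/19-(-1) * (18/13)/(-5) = -537/1235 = -0.43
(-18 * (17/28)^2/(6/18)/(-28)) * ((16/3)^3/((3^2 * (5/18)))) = 73984/1715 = 43.14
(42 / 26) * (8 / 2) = 84 / 13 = 6.46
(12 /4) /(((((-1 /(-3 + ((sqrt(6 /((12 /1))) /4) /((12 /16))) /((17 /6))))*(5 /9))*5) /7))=567 /25 - 189*sqrt(2) /425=22.05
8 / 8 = 1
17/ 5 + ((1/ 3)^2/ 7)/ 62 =66407/ 19530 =3.40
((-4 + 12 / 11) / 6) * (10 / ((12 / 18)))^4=-270000 / 11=-24545.45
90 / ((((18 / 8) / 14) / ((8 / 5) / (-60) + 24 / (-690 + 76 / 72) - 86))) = -8964889024 / 186015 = -48194.44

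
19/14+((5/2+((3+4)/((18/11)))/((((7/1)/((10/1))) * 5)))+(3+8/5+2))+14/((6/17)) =16174/315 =51.35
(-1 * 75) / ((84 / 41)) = -1025 / 28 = -36.61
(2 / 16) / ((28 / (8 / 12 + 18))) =1 / 12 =0.08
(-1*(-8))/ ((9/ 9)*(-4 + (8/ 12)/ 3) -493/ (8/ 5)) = -576/ 22457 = -0.03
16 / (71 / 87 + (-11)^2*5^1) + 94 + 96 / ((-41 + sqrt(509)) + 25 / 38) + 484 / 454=885300537072772 / 9661697903183 - 138624*sqrt(509) / 1615093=89.69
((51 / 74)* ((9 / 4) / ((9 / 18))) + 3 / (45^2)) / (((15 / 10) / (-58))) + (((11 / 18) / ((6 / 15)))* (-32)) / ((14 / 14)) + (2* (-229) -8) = -47567267 / 74925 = -634.87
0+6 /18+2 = 7 /3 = 2.33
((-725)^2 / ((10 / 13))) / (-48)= -1366625 / 96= -14235.68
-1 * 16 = -16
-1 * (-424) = 424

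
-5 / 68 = -0.07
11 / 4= 2.75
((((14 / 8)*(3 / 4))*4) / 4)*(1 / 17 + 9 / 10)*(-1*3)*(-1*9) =92421 / 2720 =33.98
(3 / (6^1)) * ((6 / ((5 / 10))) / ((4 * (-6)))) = -1 / 4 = -0.25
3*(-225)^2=151875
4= 4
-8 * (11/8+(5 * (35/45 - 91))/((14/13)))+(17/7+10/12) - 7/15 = 2106031/630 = 3342.91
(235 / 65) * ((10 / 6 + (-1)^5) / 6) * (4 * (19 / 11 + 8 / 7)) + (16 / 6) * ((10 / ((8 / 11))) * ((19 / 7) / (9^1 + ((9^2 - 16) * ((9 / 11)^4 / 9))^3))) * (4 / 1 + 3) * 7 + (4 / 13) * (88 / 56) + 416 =108110785569958564427 / 202163772583944171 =534.77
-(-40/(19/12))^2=-230400/361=-638.23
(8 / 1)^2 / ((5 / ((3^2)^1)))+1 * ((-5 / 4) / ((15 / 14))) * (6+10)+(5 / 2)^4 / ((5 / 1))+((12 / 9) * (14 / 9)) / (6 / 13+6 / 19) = 107.01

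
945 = 945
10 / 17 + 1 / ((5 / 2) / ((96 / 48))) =118 / 85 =1.39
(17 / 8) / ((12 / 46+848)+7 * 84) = 0.00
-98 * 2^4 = -1568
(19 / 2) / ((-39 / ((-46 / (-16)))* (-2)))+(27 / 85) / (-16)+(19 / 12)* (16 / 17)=64373 / 35360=1.82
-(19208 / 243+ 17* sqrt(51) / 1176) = -19208 / 243 -17* sqrt(51) / 1176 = -79.15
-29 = -29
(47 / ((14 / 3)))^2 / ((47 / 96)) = 207.18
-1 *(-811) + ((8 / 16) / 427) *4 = 346299 / 427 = 811.00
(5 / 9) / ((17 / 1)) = 0.03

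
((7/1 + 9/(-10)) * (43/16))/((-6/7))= -18361/960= -19.13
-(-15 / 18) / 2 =5 / 12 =0.42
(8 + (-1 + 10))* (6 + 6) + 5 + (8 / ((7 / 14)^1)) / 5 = 1061 / 5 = 212.20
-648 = -648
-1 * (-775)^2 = -600625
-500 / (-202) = 250 / 101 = 2.48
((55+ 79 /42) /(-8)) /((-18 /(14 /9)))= 2389 /3888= 0.61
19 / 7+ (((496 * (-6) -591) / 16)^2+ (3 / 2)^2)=89073319 / 1792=49706.09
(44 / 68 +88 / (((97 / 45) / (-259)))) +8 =-17421621 / 1649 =-10564.96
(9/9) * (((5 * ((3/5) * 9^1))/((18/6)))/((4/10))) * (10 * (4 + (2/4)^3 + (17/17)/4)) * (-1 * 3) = -23625/8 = -2953.12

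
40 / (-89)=-40 / 89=-0.45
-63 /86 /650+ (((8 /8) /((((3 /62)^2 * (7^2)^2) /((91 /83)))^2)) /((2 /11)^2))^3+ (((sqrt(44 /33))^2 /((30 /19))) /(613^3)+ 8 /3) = 15261531599443928080900957707340105835744276029 /3643187830584622694453144300025363373256028300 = 4.19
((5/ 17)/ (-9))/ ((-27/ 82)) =410/ 4131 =0.10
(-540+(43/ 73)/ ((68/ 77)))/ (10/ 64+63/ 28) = -21417992/ 95557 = -224.14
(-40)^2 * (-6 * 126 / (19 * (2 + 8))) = -120960 / 19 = -6366.32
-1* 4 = -4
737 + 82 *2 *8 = 2049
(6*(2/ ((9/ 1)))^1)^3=64/ 27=2.37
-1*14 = -14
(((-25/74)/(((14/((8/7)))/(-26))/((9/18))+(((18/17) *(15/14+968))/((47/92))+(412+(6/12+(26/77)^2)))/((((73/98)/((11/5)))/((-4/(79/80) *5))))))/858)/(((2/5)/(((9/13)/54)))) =575979125/6609599175344292972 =0.00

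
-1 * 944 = -944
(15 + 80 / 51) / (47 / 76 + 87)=64220 / 339609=0.19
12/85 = 0.14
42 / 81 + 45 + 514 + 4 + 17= 15674 / 27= 580.52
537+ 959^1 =1496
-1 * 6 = -6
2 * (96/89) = 192/89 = 2.16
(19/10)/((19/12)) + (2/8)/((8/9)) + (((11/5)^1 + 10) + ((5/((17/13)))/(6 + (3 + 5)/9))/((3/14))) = 1372003/84320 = 16.27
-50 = -50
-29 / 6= -4.83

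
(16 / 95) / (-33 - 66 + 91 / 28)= -64 / 36385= -0.00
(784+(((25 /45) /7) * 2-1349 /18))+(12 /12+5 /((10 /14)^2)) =720.01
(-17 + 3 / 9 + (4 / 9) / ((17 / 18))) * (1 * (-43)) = 35518 / 51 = 696.43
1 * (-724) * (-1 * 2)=1448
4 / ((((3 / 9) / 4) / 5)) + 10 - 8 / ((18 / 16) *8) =2242 / 9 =249.11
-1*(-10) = 10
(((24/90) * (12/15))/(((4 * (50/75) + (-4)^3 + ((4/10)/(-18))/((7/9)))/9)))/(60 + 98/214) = -107856/208398835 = -0.00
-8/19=-0.42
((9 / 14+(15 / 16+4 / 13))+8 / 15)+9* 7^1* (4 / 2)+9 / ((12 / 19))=3115943 / 21840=142.67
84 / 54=14 / 9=1.56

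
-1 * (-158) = 158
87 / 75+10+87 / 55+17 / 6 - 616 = -990701 / 1650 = -600.42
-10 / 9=-1.11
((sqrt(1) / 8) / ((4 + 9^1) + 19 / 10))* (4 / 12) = 0.00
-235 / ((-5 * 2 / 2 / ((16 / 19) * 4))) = 3008 / 19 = 158.32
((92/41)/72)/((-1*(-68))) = 23/50184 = 0.00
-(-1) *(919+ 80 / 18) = 8311 / 9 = 923.44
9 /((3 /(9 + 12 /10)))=30.60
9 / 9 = 1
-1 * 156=-156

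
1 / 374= 0.00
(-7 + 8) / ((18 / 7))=7 / 18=0.39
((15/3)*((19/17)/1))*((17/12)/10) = 19/24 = 0.79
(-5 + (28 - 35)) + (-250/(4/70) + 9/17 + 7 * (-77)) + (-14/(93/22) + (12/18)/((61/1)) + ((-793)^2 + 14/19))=381086558192/610793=623920.97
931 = 931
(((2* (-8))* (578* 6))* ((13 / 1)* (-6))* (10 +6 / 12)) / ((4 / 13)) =147695184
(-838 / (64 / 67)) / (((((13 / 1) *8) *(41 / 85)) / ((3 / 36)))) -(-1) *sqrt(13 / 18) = -2386205 / 1637376 + sqrt(26) / 6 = -0.61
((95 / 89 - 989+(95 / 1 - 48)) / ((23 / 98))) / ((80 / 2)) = -100.23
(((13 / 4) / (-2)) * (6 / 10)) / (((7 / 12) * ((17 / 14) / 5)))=-117 / 17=-6.88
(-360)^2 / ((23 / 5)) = 648000 / 23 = 28173.91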